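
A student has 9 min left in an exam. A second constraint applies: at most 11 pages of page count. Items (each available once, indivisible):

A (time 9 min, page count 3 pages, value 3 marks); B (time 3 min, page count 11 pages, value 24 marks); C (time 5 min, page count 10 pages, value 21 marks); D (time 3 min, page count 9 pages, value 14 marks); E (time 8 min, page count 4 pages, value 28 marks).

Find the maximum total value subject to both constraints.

28 marks

Feasible sets respecting both limits:
- E: time 8, page count 4, value 28
- B: time 3, page count 11, value 24
- C: time 5, page count 10, value 21
Best: 28 marks.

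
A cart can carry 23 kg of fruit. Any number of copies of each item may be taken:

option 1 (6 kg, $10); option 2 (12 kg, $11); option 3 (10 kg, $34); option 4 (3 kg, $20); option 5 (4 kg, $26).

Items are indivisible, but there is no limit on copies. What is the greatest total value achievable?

Best value-per-unit is option 4 at 20/3; filling with it alone gives 7×20 = 140.
Optimal mix: 5×option 4 + 2×option 5 → weight 23, value 152.

$152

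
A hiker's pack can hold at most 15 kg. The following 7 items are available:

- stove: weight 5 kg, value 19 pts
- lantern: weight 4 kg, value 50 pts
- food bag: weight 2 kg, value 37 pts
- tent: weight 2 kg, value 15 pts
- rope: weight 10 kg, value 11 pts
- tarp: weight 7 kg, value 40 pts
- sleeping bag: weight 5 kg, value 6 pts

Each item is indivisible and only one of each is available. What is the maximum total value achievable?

142 pts

This is a 0/1 knapsack; check combinations near the capacity.
- lantern+food bag+tent+tarp: weight 4+2+2+7=15, value 50+37+15+40=142
- lantern+food bag+tarp: weight 4+2+7=13, value 50+37+40=127
- stove+lantern+food bag+tent: weight 5+4+2+2=13, value 19+50+37+15=121
- lantern+food bag+tent+sleeping bag: weight 4+2+2+5=13, value 50+37+15+6=108
Best: 142 pts.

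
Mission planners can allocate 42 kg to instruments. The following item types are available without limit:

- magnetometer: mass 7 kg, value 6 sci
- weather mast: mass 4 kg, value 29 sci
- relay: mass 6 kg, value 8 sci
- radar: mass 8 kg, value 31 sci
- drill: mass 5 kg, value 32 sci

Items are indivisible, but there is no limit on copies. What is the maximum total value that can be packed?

Best value-per-unit is weather mast at 29/4; filling with it alone gives 10×29 = 290.
Optimal mix: 8×weather mast + 2×drill → mass 42, value 296.

296 sci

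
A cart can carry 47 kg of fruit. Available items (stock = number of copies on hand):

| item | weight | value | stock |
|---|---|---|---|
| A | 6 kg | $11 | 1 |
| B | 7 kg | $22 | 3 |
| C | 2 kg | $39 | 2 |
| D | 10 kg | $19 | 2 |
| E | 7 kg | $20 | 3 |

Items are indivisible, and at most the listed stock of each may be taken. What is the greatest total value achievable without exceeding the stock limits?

$204

Top feasible selections:
- 3×B + 2×C + 3×E: weight 46, value 204
- 1×A + 3×B + 2×C + 2×E: weight 45, value 195
Best: $204.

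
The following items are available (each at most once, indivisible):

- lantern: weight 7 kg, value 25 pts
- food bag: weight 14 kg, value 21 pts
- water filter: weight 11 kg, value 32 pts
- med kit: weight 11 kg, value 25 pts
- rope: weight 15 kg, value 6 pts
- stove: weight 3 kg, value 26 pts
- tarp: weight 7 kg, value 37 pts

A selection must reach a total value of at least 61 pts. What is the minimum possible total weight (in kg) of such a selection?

10

Subsets with value ≥ 61, sorted by total weight:
- stove+tarp: weight 10, value 63
- lantern+tarp: weight 14, value 62
Minimum weight: 10 kg.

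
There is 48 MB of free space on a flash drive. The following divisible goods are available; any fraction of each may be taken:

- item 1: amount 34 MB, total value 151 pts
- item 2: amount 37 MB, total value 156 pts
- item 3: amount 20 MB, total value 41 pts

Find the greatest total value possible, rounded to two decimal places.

Take in order of value per unit:
- item 1 (151/34 per unit): all 34 → value 151, running total 151.00
- item 2 (156/37 per unit): 14 of 37 → value 14×156/37 = 59.0270, running total 210.03
Total 210.03.

210.03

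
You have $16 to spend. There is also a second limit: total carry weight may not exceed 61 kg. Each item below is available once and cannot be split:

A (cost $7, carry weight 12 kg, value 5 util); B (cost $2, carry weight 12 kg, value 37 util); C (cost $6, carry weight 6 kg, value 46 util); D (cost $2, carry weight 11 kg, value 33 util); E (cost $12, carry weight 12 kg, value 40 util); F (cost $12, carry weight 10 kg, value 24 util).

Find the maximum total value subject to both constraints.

116 util

Feasible sets respecting both limits:
- B+C+D: cost 10, carry weight 29, value 116
- B+D+E: cost 16, carry weight 35, value 110
- B+D+F: cost 16, carry weight 33, value 94
Best: 116 util.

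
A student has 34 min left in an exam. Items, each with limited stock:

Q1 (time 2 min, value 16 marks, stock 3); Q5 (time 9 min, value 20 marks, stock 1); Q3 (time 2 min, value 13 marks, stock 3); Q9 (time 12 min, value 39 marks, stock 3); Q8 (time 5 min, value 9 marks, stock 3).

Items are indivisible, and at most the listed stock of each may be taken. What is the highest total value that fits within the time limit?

152 marks

Top feasible selections:
- 3×Q1 + 2×Q3 + 2×Q9: time 34, value 152
- 2×Q1 + 3×Q3 + 2×Q9: time 34, value 149
Best: 152 marks.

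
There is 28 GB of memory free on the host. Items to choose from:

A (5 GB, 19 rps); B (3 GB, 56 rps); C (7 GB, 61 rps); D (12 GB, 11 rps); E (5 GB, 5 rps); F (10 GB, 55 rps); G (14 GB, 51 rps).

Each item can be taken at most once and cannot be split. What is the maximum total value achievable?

191 rps

This is a 0/1 knapsack; check combinations near the capacity.
- A+B+C+F: memory 5+3+7+10=25, value 19+56+61+55=191
- B+C+E+F: memory 3+7+5+10=25, value 56+61+5+55=177
- B+C+F: memory 3+7+10=20, value 56+61+55=172
- B+C+G: memory 3+7+14=24, value 56+61+51=168
- B+F+G: memory 3+10+14=27, value 56+55+51=162
Best: 191 rps.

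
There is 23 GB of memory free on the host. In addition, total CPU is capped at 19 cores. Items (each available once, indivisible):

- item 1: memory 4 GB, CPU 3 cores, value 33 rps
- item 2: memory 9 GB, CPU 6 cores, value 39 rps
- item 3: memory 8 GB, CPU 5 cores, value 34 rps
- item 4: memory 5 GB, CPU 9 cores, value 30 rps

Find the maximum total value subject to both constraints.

106 rps

Feasible sets respecting both limits:
- item 1+item 2+item 3: memory 21, CPU 14, value 106
- item 1+item 2+item 4: memory 18, CPU 18, value 102
- item 1+item 3+item 4: memory 17, CPU 17, value 97
- item 2+item 3: memory 17, CPU 11, value 73
Best: 106 rps.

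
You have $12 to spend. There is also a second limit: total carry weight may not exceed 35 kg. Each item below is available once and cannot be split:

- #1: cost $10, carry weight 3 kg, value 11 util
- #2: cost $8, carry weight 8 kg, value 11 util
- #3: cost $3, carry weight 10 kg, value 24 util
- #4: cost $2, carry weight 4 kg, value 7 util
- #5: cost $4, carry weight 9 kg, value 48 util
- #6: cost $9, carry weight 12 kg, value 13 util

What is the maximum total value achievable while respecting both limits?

79 util

Feasible sets respecting both limits:
- #3+#4+#5: cost 9, carry weight 23, value 79
- #3+#5: cost 7, carry weight 19, value 72
- #2+#5: cost 12, carry weight 17, value 59
Best: 79 util.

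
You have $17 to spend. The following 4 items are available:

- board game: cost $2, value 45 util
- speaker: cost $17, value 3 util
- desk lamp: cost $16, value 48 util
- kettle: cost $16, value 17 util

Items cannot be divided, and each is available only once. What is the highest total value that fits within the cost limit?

Check high-value combinations within $17:
- desk lamp: cost 16, value 48
- board game: cost 2, value 45
- kettle: cost 16, value 17
Best: 48 util.

48 util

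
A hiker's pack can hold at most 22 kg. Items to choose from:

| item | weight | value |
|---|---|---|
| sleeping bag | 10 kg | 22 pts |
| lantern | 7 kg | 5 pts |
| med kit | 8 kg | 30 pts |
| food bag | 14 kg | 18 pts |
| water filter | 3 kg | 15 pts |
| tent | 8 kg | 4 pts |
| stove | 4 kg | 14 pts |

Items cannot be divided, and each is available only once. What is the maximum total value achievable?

67 pts

Check high-value combinations within 22 kg:
- sleeping bag+med kit+water filter: weight 10+8+3=21, value 22+30+15=67
- sleeping bag+med kit+stove: weight 10+8+4=22, value 22+30+14=66
- lantern+med kit+water filter+stove: weight 7+8+3+4=22, value 5+30+15+14=64
- med kit+water filter+stove: weight 8+3+4=15, value 30+15+14=59
Best: 67 pts.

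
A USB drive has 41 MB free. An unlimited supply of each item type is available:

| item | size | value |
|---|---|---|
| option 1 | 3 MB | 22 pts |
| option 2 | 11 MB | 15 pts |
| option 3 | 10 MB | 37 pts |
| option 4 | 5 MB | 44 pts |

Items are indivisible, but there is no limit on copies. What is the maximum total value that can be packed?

Best value-per-unit is option 4 at 44/5; filling with it alone gives 8×44 = 352.
Optimal mix: 2×option 1 + 7×option 4 → size 41, value 352.

352 pts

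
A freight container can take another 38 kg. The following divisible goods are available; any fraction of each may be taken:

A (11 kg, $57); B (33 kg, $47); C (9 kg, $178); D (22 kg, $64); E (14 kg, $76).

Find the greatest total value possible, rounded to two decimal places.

Take in order of value per unit:
- C (178/9 per unit): all 9 → value 178, running total 178.00
- E (76/14 per unit): all 14 → value 76, running total 254.00
- A (57/11 per unit): all 11 → value 57, running total 311.00
- D (64/22 per unit): 4 of 22 → value 4×64/22 = 11.6364, running total 322.64
Total 322.64.

322.64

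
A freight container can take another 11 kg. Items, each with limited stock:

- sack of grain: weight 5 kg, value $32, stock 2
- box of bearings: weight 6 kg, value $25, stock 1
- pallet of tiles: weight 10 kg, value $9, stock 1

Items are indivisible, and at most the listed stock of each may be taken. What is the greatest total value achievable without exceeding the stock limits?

$64

Best selections within weight 11 and stock limits:
- 2×sack of grain: weight 10, value 64
- 1×sack of grain + 1×box of bearings: weight 11, value 57
- 1×sack of grain: weight 5, value 32
- 1×box of bearings: weight 6, value 25
Best: $64.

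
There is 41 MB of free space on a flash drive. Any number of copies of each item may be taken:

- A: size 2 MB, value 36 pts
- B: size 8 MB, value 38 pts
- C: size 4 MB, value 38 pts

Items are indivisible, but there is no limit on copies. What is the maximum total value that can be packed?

Best value-per-unit is A at 36/2, and filling with it alone uses size 20×2=40. No mix of the others beats 20×36 = 720.

720 pts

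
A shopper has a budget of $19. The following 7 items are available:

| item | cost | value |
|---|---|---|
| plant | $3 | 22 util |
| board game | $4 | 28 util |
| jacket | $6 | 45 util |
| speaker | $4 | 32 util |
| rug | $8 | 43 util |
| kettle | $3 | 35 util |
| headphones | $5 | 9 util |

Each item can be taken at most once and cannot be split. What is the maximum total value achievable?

140 util

Check high-value combinations within $19:
- board game+jacket+speaker+kettle: cost 4+6+4+3=17, value 28+45+32+35=140
- board game+speaker+rug+kettle: cost 4+4+8+3=19, value 28+32+43+35=138
- plant+jacket+speaker+kettle: cost 3+6+4+3=16, value 22+45+32+35=134
Best: 140 util.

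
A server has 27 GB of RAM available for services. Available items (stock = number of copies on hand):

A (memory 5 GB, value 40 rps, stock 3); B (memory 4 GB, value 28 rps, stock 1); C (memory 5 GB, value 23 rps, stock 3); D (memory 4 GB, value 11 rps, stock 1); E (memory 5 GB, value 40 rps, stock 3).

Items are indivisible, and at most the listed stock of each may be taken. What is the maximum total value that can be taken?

200 rps

Best selections within memory 27 and stock limits:
- 2×A + 3×E: memory 25, value 200
- 3×A + 2×E: memory 25, value 200
Best: 200 rps.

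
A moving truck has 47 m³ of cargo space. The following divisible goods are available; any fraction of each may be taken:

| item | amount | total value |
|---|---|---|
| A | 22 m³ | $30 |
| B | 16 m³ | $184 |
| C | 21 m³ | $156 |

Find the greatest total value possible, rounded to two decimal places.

353.64

Take in order of value per unit:
- B (184/16 per unit): all 16 → value 184, running total 184.00
- C (156/21 per unit): all 21 → value 156, running total 340.00
- A (30/22 per unit): 10 of 22 → value 10×30/22 = 13.6364, running total 353.64
Total 353.64.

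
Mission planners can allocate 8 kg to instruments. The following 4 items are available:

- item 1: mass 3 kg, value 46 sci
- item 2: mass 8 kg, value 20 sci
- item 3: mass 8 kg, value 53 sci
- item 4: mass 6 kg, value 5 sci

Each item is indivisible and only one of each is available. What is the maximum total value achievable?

This is a 0/1 knapsack; check combinations near the capacity.
- item 3: mass 8, value 53
- item 1: mass 3, value 46
- item 2: mass 8, value 20
- item 4: mass 6, value 5
Best: 53 sci.

53 sci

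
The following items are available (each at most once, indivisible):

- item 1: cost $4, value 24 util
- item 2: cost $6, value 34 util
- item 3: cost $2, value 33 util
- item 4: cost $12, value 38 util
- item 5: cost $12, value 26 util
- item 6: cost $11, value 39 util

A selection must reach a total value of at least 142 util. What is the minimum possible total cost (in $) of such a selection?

Subsets with value ≥ 142, sorted by total cost:
- item 2+item 3+item 4+item 6: cost 31, value 144
- item 1+item 2+item 3+item 4+item 6: cost 35, value 168
- item 1+item 2+item 3+item 5+item 6: cost 35, value 156
- item 1+item 2+item 3+item 4+item 5: cost 36, value 155
Minimum cost: 31 $.

31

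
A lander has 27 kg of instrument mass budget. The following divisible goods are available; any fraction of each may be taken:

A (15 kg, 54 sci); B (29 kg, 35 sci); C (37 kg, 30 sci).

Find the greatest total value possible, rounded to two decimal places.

68.48

Take in order of value per unit:
- A (54/15 per unit): all 15 → value 54, running total 54.00
- B (35/29 per unit): 12 of 29 → value 12×35/29 = 14.4828, running total 68.48
Total 68.48.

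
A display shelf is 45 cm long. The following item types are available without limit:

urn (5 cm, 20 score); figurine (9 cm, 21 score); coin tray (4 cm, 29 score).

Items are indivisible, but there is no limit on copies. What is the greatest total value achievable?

319 score

Best value-per-unit is coin tray at 29/4, and filling with it alone uses length 11×4=44. No mix of the others beats 11×29 = 319.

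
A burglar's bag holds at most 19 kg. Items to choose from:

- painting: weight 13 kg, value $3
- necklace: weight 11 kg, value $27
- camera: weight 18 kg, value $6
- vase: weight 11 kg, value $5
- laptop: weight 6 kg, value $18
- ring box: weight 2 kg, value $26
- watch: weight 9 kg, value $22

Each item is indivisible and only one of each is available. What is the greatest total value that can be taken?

Check high-value combinations within 19 kg:
- necklace+laptop+ring box: weight 11+6+2=19, value 27+18+26=71
- laptop+ring box+watch: weight 6+2+9=17, value 18+26+22=66
- necklace+ring box: weight 11+2=13, value 27+26=53
Best: $71.

$71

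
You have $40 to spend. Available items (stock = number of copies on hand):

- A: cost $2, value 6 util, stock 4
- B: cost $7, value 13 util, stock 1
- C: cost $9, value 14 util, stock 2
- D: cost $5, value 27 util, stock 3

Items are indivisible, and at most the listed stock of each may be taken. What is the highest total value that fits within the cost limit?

Best selections within cost 40 and stock limits:
- 4×A + 1×B + 1×C + 3×D: cost 39, value 132
- 3×A + 2×C + 3×D: cost 39, value 127
- 3×A + 1×B + 1×C + 3×D: cost 37, value 126
Best: 132 util.

132 util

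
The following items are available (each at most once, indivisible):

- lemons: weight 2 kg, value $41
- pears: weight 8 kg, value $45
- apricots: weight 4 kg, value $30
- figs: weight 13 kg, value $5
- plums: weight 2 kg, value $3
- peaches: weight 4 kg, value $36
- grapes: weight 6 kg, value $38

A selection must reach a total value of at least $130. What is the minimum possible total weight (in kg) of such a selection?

16

Subsets with value ≥ 130, sorted by total weight:
- lemons+apricots+peaches+grapes: weight 16, value 145
- lemons+pears+apricots+peaches: weight 18, value 152
- lemons+apricots+plums+peaches+grapes: weight 18, value 148
- lemons+pears+peaches+grapes: weight 20, value 160
Minimum weight: 16 kg.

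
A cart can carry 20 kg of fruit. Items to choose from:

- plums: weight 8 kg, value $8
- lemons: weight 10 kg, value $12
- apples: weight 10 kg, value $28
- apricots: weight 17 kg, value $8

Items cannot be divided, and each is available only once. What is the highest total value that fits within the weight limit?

Check high-value combinations within 20 kg:
- lemons+apples: weight 10+10=20, value 12+28=40
- plums+apples: weight 8+10=18, value 8+28=36
- apples: weight 10, value 28
Best: $40.

$40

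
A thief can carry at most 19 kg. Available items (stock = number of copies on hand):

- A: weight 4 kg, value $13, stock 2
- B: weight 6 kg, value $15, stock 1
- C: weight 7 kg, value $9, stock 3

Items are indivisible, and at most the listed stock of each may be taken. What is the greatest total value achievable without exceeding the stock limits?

$41

Best selections within weight 19 and stock limits:
- 2×A + 1×B: weight 14, value 41
- 1×A + 1×B + 1×C: weight 17, value 37
Best: $41.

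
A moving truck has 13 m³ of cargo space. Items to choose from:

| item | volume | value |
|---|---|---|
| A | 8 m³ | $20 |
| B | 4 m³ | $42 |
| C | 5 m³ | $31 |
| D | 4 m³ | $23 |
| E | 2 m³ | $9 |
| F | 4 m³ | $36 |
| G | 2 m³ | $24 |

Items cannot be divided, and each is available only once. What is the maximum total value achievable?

$111

This is a 0/1 knapsack; check combinations near the capacity.
- B+E+F+G: volume 4+2+4+2=12, value 42+9+36+24=111
- B+C+F: volume 4+5+4=13, value 42+31+36=109
- B+C+E+G: volume 4+5+2+2=13, value 42+31+9+24=106
- B+F+G: volume 4+4+2=10, value 42+36+24=102
- B+D+F: volume 4+4+4=12, value 42+23+36=101
Best: $111.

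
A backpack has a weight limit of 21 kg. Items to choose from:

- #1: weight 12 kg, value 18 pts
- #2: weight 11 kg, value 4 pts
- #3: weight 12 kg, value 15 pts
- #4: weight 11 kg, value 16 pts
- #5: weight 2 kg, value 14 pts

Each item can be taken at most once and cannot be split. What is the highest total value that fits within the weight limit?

32 pts

This is a 0/1 knapsack; check combinations near the capacity.
- #1+#5: weight 12+2=14, value 18+14=32
- #4+#5: weight 11+2=13, value 16+14=30
- #3+#5: weight 12+2=14, value 15+14=29
Best: 32 pts.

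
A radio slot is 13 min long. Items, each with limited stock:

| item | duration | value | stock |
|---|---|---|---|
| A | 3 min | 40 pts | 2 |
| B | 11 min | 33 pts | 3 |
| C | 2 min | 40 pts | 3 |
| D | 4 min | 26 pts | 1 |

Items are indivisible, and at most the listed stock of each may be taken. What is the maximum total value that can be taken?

Best selections within duration 13 and stock limits:
- 2×A + 3×C: duration 12, value 200
- 1×A + 3×C + 1×D: duration 13, value 186
- 1×A + 3×C: duration 9, value 160
- 2×A + 2×C: duration 10, value 160
Best: 200 pts.

200 pts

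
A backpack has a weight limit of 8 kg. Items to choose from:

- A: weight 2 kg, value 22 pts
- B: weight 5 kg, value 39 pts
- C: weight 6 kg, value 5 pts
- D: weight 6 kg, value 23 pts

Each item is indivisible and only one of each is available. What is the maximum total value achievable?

Check high-value combinations within 8 kg:
- A+B: weight 2+5=7, value 22+39=61
- A+D: weight 2+6=8, value 22+23=45
- B: weight 5, value 39
- A+C: weight 2+6=8, value 22+5=27
Best: 61 pts.

61 pts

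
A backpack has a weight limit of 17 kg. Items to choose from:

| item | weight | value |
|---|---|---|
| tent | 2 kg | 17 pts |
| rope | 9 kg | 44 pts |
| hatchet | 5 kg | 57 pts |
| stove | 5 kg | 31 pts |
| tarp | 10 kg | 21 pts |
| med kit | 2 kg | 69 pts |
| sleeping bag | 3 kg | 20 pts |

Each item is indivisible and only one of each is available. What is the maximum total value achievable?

Check high-value combinations within 17 kg:
- tent+hatchet+stove+med kit+sleeping bag: weight 2+5+5+2+3=17, value 17+57+31+69+20=194
- hatchet+stove+med kit+sleeping bag: weight 5+5+2+3=15, value 57+31+69+20=177
- tent+hatchet+stove+med kit: weight 2+5+5+2=14, value 17+57+31+69=174
- rope+hatchet+med kit: weight 9+5+2=16, value 44+57+69=170
Best: 194 pts.

194 pts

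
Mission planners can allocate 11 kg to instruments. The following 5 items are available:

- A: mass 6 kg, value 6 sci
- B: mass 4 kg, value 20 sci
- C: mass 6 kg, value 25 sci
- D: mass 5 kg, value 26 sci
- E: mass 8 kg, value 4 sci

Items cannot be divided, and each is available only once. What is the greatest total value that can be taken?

Check high-value combinations within 11 kg:
- C+D: mass 6+5=11, value 25+26=51
- B+D: mass 4+5=9, value 20+26=46
- B+C: mass 4+6=10, value 20+25=45
Best: 51 sci.

51 sci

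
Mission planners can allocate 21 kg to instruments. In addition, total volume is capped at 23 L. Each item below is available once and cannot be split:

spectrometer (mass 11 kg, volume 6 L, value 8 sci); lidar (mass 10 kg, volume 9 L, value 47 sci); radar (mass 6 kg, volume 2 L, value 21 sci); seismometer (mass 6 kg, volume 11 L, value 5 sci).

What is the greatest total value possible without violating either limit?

68 sci

Feasible sets respecting both limits:
- lidar+radar: mass 16, volume 11, value 68
- spectrometer+lidar: mass 21, volume 15, value 55
- lidar+seismometer: mass 16, volume 20, value 52
- lidar: mass 10, volume 9, value 47
Best: 68 sci.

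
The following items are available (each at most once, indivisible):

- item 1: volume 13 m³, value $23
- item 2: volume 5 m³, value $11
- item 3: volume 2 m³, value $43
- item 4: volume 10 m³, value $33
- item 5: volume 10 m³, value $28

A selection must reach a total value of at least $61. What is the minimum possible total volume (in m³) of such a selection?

Subsets with value ≥ 61, sorted by total volume:
- item 3+item 4: volume 12, value 76
- item 3+item 5: volume 12, value 71
Minimum volume: 12 m³.

12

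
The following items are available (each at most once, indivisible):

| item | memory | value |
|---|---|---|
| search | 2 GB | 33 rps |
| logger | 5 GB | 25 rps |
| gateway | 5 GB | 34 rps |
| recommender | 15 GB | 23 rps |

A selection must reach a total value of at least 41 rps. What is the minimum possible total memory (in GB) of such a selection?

7

Subsets with value ≥ 41, sorted by total memory:
- search+gateway: memory 7, value 67
- search+logger: memory 7, value 58
- logger+gateway: memory 10, value 59
Minimum memory: 7 GB.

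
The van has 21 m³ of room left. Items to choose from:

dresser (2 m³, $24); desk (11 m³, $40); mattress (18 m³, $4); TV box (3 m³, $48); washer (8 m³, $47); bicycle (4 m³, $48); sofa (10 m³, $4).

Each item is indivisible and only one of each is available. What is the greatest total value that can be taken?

$167

Check high-value combinations within 21 m³:
- dresser+TV box+washer+bicycle: volume 2+3+8+4=17, value 24+48+47+48=167
- dresser+desk+TV box+bicycle: volume 2+11+3+4=20, value 24+40+48+48=160
- TV box+washer+bicycle: volume 3+8+4=15, value 48+47+48=143
Best: $167.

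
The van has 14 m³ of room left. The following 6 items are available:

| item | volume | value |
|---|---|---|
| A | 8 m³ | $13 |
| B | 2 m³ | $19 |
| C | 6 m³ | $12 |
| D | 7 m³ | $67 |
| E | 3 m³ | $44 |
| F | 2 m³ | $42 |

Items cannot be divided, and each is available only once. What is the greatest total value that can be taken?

Check high-value combinations within 14 m³:
- B+D+E+F: volume 2+7+3+2=14, value 19+67+44+42=172
- D+E+F: volume 7+3+2=12, value 67+44+42=153
- B+D+E: volume 2+7+3=12, value 19+67+44=130
- B+D+F: volume 2+7+2=11, value 19+67+42=128
- B+C+E+F: volume 2+6+3+2=13, value 19+12+44+42=117
Best: $172.

$172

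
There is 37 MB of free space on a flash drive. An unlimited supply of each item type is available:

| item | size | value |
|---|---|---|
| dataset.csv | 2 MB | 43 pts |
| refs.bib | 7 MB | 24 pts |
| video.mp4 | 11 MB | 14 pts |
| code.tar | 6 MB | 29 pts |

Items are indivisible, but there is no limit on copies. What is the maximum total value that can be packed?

Best value-per-unit is dataset.csv at 43/2, and filling with it alone uses size 18×2=36. No mix of the others beats 18×43 = 774.

774 pts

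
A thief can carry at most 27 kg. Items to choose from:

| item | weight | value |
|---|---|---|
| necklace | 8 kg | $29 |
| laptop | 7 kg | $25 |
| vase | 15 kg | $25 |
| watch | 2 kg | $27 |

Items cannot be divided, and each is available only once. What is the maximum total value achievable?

This is a 0/1 knapsack; check combinations near the capacity.
- necklace+laptop+watch: weight 8+7+2=17, value 29+25+27=81
- necklace+vase+watch: weight 8+15+2=25, value 29+25+27=81
- laptop+vase+watch: weight 7+15+2=24, value 25+25+27=77
Best: $81.

$81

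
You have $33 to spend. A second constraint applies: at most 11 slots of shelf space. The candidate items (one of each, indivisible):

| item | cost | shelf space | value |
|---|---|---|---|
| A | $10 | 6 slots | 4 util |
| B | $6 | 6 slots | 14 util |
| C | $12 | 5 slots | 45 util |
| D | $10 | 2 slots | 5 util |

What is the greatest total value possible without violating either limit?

59 util

Feasible sets respecting both limits:
- B+C: cost 18, shelf space 11, value 59
- C+D: cost 22, shelf space 7, value 50
- A+C: cost 22, shelf space 11, value 49
- C: cost 12, shelf space 5, value 45
Best: 59 util.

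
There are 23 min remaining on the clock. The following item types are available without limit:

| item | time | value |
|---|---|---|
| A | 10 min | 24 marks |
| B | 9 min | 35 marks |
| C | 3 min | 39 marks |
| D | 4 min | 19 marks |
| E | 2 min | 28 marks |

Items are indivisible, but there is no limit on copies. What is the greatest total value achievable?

319 marks

Best value-per-unit is E at 28/2; filling with it alone gives 11×28 = 308.
Optimal mix: 1×C + 10×E → time 23, value 319.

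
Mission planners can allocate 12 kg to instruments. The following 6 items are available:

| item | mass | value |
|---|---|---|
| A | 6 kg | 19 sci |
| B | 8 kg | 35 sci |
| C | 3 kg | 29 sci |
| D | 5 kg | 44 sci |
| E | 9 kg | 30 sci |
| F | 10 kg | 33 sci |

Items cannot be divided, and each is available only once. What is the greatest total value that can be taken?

73 sci

Check high-value combinations within 12 kg:
- C+D: mass 3+5=8, value 29+44=73
- B+C: mass 8+3=11, value 35+29=64
- A+D: mass 6+5=11, value 19+44=63
- C+E: mass 3+9=12, value 29+30=59
Best: 73 sci.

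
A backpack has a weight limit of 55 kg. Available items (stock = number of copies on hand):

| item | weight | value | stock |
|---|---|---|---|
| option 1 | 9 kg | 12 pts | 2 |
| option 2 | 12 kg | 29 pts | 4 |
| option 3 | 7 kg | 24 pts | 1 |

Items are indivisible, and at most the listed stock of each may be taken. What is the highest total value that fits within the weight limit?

140 pts

Top feasible selections:
- 4×option 2 + 1×option 3: weight 55, value 140
- 1×option 1 + 3×option 2 + 1×option 3: weight 52, value 123
- 4×option 2: weight 48, value 116
- 3×option 2 + 1×option 3: weight 43, value 111
Best: 140 pts.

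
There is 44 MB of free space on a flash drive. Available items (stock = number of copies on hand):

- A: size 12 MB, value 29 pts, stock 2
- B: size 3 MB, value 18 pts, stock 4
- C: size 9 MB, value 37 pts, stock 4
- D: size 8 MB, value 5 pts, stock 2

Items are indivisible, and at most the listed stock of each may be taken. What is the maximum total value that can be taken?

184 pts

Top feasible selections:
- 2×B + 4×C: size 42, value 184
- 4×B + 3×C: size 39, value 183
- 1×A + 4×B + 2×C: size 42, value 175
- 3×B + 3×C + 1×D: size 44, value 170
Best: 184 pts.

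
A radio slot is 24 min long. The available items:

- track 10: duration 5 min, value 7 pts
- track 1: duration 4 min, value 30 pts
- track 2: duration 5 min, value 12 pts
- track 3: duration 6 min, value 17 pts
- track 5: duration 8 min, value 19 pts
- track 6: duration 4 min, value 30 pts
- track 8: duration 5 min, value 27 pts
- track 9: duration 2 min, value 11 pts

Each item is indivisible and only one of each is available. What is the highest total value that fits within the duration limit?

117 pts

This is a 0/1 knapsack; check combinations near the capacity.
- track 1+track 5+track 6+track 8+track 9: duration 4+8+4+5+2=23, value 30+19+30+27+11=117
- track 1+track 2+track 3+track 6+track 8: duration 4+5+6+4+5=24, value 30+12+17+30+27=116
- track 1+track 3+track 6+track 8+track 9: duration 4+6+4+5+2=21, value 30+17+30+27+11=115
- track 10+track 1+track 3+track 6+track 8: duration 5+4+6+4+5=24, value 7+30+17+30+27=111
Best: 117 pts.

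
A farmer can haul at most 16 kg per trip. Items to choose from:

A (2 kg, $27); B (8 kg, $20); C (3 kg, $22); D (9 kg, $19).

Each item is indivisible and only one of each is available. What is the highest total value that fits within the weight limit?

$69

Check high-value combinations within 16 kg:
- A+B+C: weight 2+8+3=13, value 27+20+22=69
- A+C+D: weight 2+3+9=14, value 27+22+19=68
- A+C: weight 2+3=5, value 27+22=49
- A+B: weight 2+8=10, value 27+20=47
- A+D: weight 2+9=11, value 27+19=46
Best: $69.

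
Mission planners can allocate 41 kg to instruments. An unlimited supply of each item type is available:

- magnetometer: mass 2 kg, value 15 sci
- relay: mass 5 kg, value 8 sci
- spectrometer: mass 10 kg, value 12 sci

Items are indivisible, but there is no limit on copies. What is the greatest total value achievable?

300 sci

Best value-per-unit is magnetometer at 15/2, and filling with it alone uses mass 20×2=40. No mix of the others beats 20×15 = 300.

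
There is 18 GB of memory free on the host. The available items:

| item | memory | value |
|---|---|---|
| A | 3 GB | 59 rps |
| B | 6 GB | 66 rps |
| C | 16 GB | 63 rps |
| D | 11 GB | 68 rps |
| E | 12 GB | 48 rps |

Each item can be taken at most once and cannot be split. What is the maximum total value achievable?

Check high-value combinations within 18 GB:
- B+D: memory 6+11=17, value 66+68=134
- A+D: memory 3+11=14, value 59+68=127
- A+B: memory 3+6=9, value 59+66=125
Best: 134 rps.

134 rps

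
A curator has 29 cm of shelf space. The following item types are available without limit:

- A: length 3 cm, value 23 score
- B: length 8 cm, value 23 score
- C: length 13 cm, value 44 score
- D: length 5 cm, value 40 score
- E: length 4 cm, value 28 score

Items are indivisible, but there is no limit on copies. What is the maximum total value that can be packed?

Best value-per-unit is D at 40/5; filling with it alone gives 5×40 = 200.
Optimal mix: 3×A + 4×D → length 29, value 229.

229 score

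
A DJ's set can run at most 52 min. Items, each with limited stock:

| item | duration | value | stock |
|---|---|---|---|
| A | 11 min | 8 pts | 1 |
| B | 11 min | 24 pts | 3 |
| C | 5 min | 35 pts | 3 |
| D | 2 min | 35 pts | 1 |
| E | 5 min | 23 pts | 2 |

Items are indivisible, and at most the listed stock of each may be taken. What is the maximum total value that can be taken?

Best selections within duration 52 and stock limits:
- 2×B + 3×C + 1×D + 2×E: duration 49, value 234
- 1×A + 1×B + 3×C + 1×D + 2×E: duration 49, value 218
Best: 234 pts.

234 pts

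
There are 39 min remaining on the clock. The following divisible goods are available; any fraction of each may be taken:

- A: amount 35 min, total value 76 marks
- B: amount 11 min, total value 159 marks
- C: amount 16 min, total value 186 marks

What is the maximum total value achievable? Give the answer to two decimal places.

371.06

Take in order of value per unit:
- B (159/11 per unit): all 11 → value 159, running total 159.00
- C (186/16 per unit): all 16 → value 186, running total 345.00
- A (76/35 per unit): 12 of 35 → value 12×76/35 = 26.0571, running total 371.06
Total 371.06.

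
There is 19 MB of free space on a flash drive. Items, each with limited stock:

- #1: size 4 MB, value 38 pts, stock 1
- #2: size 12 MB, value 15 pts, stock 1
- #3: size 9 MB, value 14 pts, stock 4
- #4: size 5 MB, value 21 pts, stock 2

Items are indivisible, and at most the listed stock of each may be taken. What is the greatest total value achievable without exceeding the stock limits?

Best selections within size 19 and stock limits:
- 1×#1 + 2×#4: size 14, value 80
- 1×#1 + 1×#3 + 1×#4: size 18, value 73
- 1×#1 + 1×#4: size 9, value 59
Best: 80 pts.

80 pts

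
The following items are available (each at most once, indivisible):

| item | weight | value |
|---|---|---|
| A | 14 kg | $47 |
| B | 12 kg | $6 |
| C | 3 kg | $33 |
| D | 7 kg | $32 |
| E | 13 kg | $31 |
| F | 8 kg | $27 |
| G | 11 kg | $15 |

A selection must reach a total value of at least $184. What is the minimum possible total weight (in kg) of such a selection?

56

Subsets with value ≥ 184, sorted by total weight:
- A+C+D+E+F+G: weight 56, value 185
- A+B+C+D+E+F+G: weight 68, value 191
Minimum weight: 56 kg.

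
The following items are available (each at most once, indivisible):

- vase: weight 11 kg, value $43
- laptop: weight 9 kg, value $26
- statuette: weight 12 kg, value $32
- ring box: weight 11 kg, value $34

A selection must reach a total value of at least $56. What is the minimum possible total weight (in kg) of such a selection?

Subsets with value ≥ 56, sorted by total weight:
- vase+laptop: weight 20, value 69
- laptop+ring box: weight 20, value 60
- laptop+statuette: weight 21, value 58
- vase+ring box: weight 22, value 77
Minimum weight: 20 kg.

20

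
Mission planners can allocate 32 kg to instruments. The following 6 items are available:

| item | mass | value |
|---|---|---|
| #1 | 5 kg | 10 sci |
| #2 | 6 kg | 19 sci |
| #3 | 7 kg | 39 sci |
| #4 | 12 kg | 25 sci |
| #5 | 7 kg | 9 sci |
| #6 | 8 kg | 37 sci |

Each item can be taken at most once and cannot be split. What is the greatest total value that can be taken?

Check high-value combinations within 32 kg:
- #1+#3+#4+#6: mass 5+7+12+8=32, value 10+39+25+37=111
- #1+#2+#3+#6: mass 5+6+7+8=26, value 10+19+39+37=105
- #2+#3+#5+#6: mass 6+7+7+8=28, value 19+39+9+37=104
Best: 111 sci.

111 sci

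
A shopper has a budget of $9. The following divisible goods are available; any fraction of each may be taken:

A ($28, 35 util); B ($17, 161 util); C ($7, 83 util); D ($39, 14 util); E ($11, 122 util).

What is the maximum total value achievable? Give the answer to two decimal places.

Take in order of value per unit:
- C (83/7 per unit): all 7 → value 83, running total 83.00
- E (122/11 per unit): 2 of 11 → value 2×122/11 = 22.1818, running total 105.18
Total 105.18.

105.18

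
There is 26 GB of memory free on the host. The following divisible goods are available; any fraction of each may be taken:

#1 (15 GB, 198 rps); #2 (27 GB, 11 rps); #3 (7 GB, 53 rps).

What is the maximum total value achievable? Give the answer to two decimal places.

Take in order of value per unit:
- #1 (198/15 per unit): all 15 → value 198, running total 198.00
- #3 (53/7 per unit): all 7 → value 53, running total 251.00
- #2 (11/27 per unit): 4 of 27 → value 4×11/27 = 1.6296, running total 252.63
Total 252.63.

252.63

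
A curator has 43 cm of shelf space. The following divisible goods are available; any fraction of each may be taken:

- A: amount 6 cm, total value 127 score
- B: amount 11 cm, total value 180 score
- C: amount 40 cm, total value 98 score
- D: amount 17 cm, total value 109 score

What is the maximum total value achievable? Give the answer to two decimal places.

438.05

Take in order of value per unit:
- A (127/6 per unit): all 6 → value 127, running total 127.00
- B (180/11 per unit): all 11 → value 180, running total 307.00
- D (109/17 per unit): all 17 → value 109, running total 416.00
- C (98/40 per unit): 9 of 40 → value 9×98/40 = 22.0500, running total 438.05
Total 438.05.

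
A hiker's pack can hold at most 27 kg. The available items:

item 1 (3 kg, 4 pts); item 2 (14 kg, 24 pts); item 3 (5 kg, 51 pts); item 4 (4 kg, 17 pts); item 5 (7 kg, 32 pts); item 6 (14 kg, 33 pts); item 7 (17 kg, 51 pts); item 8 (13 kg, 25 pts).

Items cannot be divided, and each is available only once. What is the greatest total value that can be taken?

This is a 0/1 knapsack; check combinations near the capacity.
- item 3+item 4+item 7: weight 5+4+17=26, value 51+17+51=119
- item 3+item 5+item 6: weight 5+7+14=26, value 51+32+33=116
- item 3+item 5+item 8: weight 5+7+13=25, value 51+32+25=108
Best: 119 pts.

119 pts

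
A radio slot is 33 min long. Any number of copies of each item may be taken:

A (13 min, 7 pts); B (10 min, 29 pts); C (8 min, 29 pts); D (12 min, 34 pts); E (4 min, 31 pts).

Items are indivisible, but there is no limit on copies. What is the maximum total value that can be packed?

248 pts

Best value-per-unit is E at 31/4, and filling with it alone uses duration 8×4=32. No mix of the others beats 8×31 = 248.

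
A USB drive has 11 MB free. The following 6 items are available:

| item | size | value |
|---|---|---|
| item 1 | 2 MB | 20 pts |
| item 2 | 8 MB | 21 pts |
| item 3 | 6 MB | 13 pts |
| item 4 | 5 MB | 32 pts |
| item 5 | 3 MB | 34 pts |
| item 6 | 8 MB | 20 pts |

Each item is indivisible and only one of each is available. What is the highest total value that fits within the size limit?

Check high-value combinations within 11 MB:
- item 1+item 4+item 5: size 2+5+3=10, value 20+32+34=86
- item 1+item 3+item 5: size 2+6+3=11, value 20+13+34=67
- item 4+item 5: size 5+3=8, value 32+34=66
- item 2+item 5: size 8+3=11, value 21+34=55
- item 1+item 5: size 2+3=5, value 20+34=54
Best: 86 pts.

86 pts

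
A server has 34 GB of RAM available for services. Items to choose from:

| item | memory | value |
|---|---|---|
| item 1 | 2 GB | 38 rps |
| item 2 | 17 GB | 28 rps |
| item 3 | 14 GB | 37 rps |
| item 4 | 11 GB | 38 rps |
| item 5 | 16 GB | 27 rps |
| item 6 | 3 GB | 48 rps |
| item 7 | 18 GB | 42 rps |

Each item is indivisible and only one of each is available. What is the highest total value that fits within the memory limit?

166 rps

Check high-value combinations within 34 GB:
- item 1+item 4+item 6+item 7: memory 2+11+3+18=34, value 38+38+48+42=166
- item 1+item 3+item 4+item 6: memory 2+14+11+3=30, value 38+37+38+48=161
- item 1+item 2+item 4+item 6: memory 2+17+11+3=33, value 38+28+38+48=152
- item 1+item 4+item 5+item 6: memory 2+11+16+3=32, value 38+38+27+48=151
- item 1+item 6+item 7: memory 2+3+18=23, value 38+48+42=128
Best: 166 rps.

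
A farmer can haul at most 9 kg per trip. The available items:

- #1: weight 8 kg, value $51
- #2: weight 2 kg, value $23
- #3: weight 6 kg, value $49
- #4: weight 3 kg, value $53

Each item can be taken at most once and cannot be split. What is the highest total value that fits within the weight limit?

$102

Check high-value combinations within 9 kg:
- #3+#4: weight 6+3=9, value 49+53=102
- #2+#4: weight 2+3=5, value 23+53=76
- #2+#3: weight 2+6=8, value 23+49=72
- #4: weight 3, value 53
Best: $102.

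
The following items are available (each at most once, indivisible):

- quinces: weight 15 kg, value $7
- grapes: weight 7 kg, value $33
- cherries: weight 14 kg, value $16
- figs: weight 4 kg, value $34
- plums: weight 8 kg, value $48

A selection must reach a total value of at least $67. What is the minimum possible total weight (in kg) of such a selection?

11

Subsets with value ≥ 67, sorted by total weight:
- grapes+figs: weight 11, value 67
- figs+plums: weight 12, value 82
- grapes+plums: weight 15, value 81
Minimum weight: 11 kg.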